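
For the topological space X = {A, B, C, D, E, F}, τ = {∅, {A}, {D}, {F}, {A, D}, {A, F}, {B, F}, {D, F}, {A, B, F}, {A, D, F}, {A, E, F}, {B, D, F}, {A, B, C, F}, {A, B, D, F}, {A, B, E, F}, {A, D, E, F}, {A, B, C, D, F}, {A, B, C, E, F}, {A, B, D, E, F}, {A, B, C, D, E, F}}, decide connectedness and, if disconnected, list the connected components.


(X, τ) is disconnected; components = [{D}, {A, B, C, E, F}].

Find clopen sets (U ∈ τ with X ∖ U ∈ τ):
  U = ∅, X ∖ U = {A, B, C, D, E, F} — both open, so U is clopen.
  U = {D}, X ∖ U = {A, B, C, E, F} — both open, so U is clopen.
  U = {A, B, C, E, F}, X ∖ U = {D} — both open, so U is clopen.
  U = {A, B, C, D, E, F}, X ∖ U = ∅ — both open, so U is clopen.
Nontrivial clopen(s) exist: e.g. {D}. So (X, τ) is disconnected.
Compute connected components by grouping points that agree on all clopens:
  component: {D}
  component: {A, B, C, E, F}


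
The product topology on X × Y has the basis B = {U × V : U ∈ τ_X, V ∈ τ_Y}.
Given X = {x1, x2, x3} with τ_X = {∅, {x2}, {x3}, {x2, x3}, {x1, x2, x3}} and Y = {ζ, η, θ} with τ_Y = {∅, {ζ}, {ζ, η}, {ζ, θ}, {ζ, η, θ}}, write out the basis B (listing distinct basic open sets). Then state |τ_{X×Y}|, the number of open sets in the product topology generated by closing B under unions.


Basis B = {∅ × ∅, {x2} × {ζ}, {x3} × {ζ}, {x2} × {ζ, η}, {x2} × {ζ, θ}, {x2, x3} × {ζ}, {x3} × {ζ, η}, {x3} × {ζ, θ}, {x1, x2, x3} × {ζ}, {x2} × {ζ, η, θ}, {x3} × {ζ, η, θ}, {x2, x3} × {ζ, η}, {x2, x3} × {ζ, θ}, {x1, x2, x3} × {ζ, η}, {x1, x2, x3} × {ζ, θ}, {x2, x3} × {ζ, η, θ}, {x1, x2, x3} × {ζ, η, θ}}; |τ_{X×Y}| = 50.

Enumerate products U × V with U ∈ τ_X, V ∈ τ_Y (deduplicated):
  ∅ × ∅ = {} (∅)
  {x2} × {ζ} = {(x2,ζ)}
  {x3} × {ζ} = {(x3,ζ)}
  {x2} × {ζ, η} = {(x2,ζ), (x2,η)}
  {x2} × {ζ, θ} = {(x2,ζ), (x2,θ)}
  {x2, x3} × {ζ} = {(x2,ζ), (x3,ζ)}
  {x3} × {ζ, η} = {(x3,ζ), (x3,η)}
  {x3} × {ζ, θ} = {(x3,ζ), (x3,θ)}
  {x1, x2, x3} × {ζ} = {(x1,ζ), (x2,ζ), (x3,ζ)}
  {x2} × {ζ, η, θ} = {(x2,ζ), (x2,η), (x2,θ)}
  {x3} × {ζ, η, θ} = {(x3,ζ), (x3,η), (x3,θ)}
  {x2, x3} × {ζ, η} = {(x2,ζ), (x2,η), (x3,ζ), (x3,η)}
  {x2, x3} × {ζ, θ} = {(x2,ζ), (x2,θ), (x3,ζ), (x3,θ)}
  {x1, x2, x3} × {ζ, η} = {(x1,ζ), (x1,η), (x2,ζ), (x2,η), (x3,ζ), (x3,η)}
  {x1, x2, x3} × {ζ, θ} = {(x1,ζ), (x1,θ), (x2,ζ), (x2,θ), (x3,ζ), (x3,θ)}
  {x2, x3} × {ζ, η, θ} = {(x2,ζ), (x2,η), (x2,θ), (x3,ζ), (x3,η), (x3,θ)}
  {x1, x2, x3} × {ζ, η, θ} = {(x1,ζ), (x1,η), (x1,θ), (x2,ζ), (x2,η), (x2,θ), (x3,ζ), (x3,η), (x3,θ)}
These 17 distinct sets form the basis B.
Close under arbitrary unions to get τ_{X×Y}; counting gives |τ_{X×Y}| = 50.


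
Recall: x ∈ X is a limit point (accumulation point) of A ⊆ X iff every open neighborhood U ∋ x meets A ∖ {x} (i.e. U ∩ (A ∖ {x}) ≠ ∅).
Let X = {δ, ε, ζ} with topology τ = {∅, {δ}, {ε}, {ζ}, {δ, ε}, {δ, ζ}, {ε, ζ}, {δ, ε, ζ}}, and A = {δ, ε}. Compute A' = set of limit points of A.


A' = ∅

For each x ∈ X, list the open sets U ∈ τ with x ∈ U, then check whether U ∩ (A ∖ {x}) ≠ ∅ for every such U.
  x = δ: open {δ} ∋ x has {δ} ∩ (A ∖ {δ}) = ∅, so x is NOT a limit point.
  x = ε: open {ε} ∋ x has {ε} ∩ (A ∖ {ε}) = ∅, so x is NOT a limit point.
  x = ζ: open {ζ} ∋ x has {ζ} ∩ (A ∖ {ζ}) = ∅, so x is NOT a limit point.
Collecting: A' = ∅.


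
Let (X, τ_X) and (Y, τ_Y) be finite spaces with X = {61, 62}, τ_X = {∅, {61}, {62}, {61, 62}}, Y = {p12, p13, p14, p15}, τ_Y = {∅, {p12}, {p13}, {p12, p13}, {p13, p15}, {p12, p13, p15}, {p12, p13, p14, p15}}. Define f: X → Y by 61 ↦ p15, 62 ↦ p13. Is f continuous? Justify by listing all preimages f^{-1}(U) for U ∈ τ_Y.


f IS continuous.

Compute f^{-1}(U) for each U ∈ τ_Y:
  U = ∅: f^{-1}(U) = ∅ ∈ τ_X ✓.
  U = {p12}: f^{-1}(U) = ∅ ∈ τ_X ✓.
  U = {p13}: f^{-1}(U) = {62} ∈ τ_X ✓.
  U = {p12, p13}: f^{-1}(U) = {62} ∈ τ_X ✓.
  U = {p13, p15}: f^{-1}(U) = {61, 62} ∈ τ_X ✓.
  U = {p12, p13, p15}: f^{-1}(U) = {61, 62} ∈ τ_X ✓.
  U = {p12, p13, p14, p15}: f^{-1}(U) = {61, 62} ∈ τ_X ✓.
Every preimage lies in τ_X, so f IS continuous.


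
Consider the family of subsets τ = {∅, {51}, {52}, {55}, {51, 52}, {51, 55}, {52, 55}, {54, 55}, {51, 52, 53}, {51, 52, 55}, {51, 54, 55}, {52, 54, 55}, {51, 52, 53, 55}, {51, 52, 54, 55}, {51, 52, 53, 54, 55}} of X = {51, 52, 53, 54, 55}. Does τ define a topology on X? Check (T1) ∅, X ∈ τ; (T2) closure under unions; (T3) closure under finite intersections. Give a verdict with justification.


τ IS a topology on X.

Axiom (T1): ∅ ∈ τ? Yes; X ∈ τ? Yes.
Axiom (T2/T3): check pairwise unions and intersections of members of τ.
All pairwise intersections and unions checked — each lies in τ. Therefore τ satisfies (T1), (T2), (T3): it IS a topology on X.


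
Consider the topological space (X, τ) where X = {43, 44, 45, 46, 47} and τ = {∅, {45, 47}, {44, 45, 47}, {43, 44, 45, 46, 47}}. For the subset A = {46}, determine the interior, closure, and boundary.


int(A) = ∅, cl(A) = {43, 46}, ∂A = {43, 46}.

Closed sets in (X, τ) are complements of opens:
  closed(X, τ) = {∅, {43, 46}, {43, 44, 46}, {43, 44, 45, 46, 47}}.
int(A) = ⋃ {U ∈ τ : U ⊆ A}. Opens contained in A: ∅.
Taking the union of these: int(A) = ∅.
cl(A) = ⋂ {C closed : A ⊆ C}. Closed sets containing A: {43, 46}, {43, 44, 46}, {43, 44, 45, 46, 47}.
Intersecting these: cl(A) = {43, 46}.
∂A = cl(A) ∖ int(A) = {43, 46} ∖ ∅ = {43, 46}.


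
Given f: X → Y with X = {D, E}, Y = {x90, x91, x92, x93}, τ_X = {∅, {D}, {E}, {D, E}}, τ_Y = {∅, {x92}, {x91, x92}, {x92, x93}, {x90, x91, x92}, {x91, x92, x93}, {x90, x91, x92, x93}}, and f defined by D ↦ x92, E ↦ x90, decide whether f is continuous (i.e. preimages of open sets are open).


f IS continuous.

Compute f^{-1}(U) for each U ∈ τ_Y:
  U = ∅: f^{-1}(U) = ∅ ∈ τ_X ✓.
  U = {x92}: f^{-1}(U) = {D} ∈ τ_X ✓.
  U = {x91, x92}: f^{-1}(U) = {D} ∈ τ_X ✓.
  U = {x92, x93}: f^{-1}(U) = {D} ∈ τ_X ✓.
  U = {x90, x91, x92}: f^{-1}(U) = {D, E} ∈ τ_X ✓.
  U = {x91, x92, x93}: f^{-1}(U) = {D} ∈ τ_X ✓.
  U = {x90, x91, x92, x93}: f^{-1}(U) = {D, E} ∈ τ_X ✓.
Every preimage lies in τ_X, so f IS continuous.


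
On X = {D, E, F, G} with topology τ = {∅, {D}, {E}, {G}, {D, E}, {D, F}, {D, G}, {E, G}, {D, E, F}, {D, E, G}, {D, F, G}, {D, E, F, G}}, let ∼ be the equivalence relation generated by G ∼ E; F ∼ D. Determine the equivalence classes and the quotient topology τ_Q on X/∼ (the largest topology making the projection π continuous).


X/∼ = {[D=F], [E=G]}; |τ_Q| = 4.

Equivalence classes: [D=F], [E=G].
Quotient map π: X → X/∼ sends D ↦ [D=F], E ↦ [E=G], F ↦ [D=F], G ↦ [E=G].
For each subset V ⊆ X/∼, compute π^{-1}(V) ⊆ X and check whether π^{-1}(V) ∈ τ. V is open in τ_Q iff π^{-1}(V) ∈ τ.
  V = {}: π^{-1}(V) = ∅ ∈ τ ✓.
  V = {[D=F]}: π^{-1}(V) = {D, F} ∈ τ ✓.
  V = {[E=G]}: π^{-1}(V) = {E, G} ∈ τ ✓.
  V = {[D=F], [E=G]}: π^{-1}(V) = {D, E, F, G} ∈ τ ✓.
Open sets in the quotient: τ_Q = {{}, {[D=F]}, {[E=G]}, {[D=F], [E=G]}} (4 elements).


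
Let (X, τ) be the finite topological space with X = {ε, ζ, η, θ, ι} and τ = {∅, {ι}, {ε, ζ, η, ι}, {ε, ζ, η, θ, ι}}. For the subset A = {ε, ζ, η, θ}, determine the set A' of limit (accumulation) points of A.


A' = {ε, ζ, η, θ}

For each x ∈ X, list the open sets U ∈ τ with x ∈ U, then check whether U ∩ (A ∖ {x}) ≠ ∅ for every such U.
  x = ε: opens ∋ x are {ε, ζ, η, ι}, {ε, ζ, η, θ, ι}; each meets A ∖ {ε}, so x IS a limit point.
  x = ζ: opens ∋ x are {ε, ζ, η, ι}, {ε, ζ, η, θ, ι}; each meets A ∖ {ζ}, so x IS a limit point.
  x = η: opens ∋ x are {ε, ζ, η, ι}, {ε, ζ, η, θ, ι}; each meets A ∖ {η}, so x IS a limit point.
  x = θ: opens ∋ x are {ε, ζ, η, θ, ι}; each meets A ∖ {θ}, so x IS a limit point.
  x = ι: open {ι} ∋ x has {ι} ∩ (A ∖ {ι}) = ∅, so x is NOT a limit point.
Collecting: A' = {ε, ζ, η, θ}.


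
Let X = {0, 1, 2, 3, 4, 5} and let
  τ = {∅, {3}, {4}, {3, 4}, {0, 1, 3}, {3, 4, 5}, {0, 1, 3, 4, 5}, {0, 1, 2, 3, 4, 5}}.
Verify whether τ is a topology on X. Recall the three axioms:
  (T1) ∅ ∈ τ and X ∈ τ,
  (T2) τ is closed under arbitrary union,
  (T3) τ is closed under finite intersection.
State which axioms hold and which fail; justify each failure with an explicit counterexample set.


τ is NOT a topology on X.

Axiom (T1): ∅ ∈ τ? Yes; X ∈ τ? Yes.
Axiom (T2/T3): check pairwise unions and intersections of members of τ.
Counterexample for (T2): {4} ∪ {0, 1, 3} = {0, 1, 3, 4} ∉ τ. Therefore τ is NOT a topology.


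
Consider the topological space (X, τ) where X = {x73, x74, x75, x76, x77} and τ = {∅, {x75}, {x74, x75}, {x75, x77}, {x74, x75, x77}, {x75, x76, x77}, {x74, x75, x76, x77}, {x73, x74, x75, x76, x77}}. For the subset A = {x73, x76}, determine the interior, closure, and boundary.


int(A) = ∅, cl(A) = {x73, x76}, ∂A = {x73, x76}.

Closed sets in (X, τ) are complements of opens:
  closed(X, τ) = {∅, {x73}, {x73, x74}, {x73, x76}, {x73, x74, x76}, {x73, x76, x77}, {x73, x74, x76, x77}, {x73, x74, x75, x76, x77}}.
int(A) = ⋃ {U ∈ τ : U ⊆ A}. Opens contained in A: ∅.
Taking the union of these: int(A) = ∅.
cl(A) = ⋂ {C closed : A ⊆ C}. Closed sets containing A: {x73, x76}, {x73, x74, x76}, {x73, x76, x77}, {x73, x74, x76, x77}, {x73, x74, x75, x76, x77}.
Intersecting these: cl(A) = {x73, x76}.
∂A = cl(A) ∖ int(A) = {x73, x76} ∖ ∅ = {x73, x76}.


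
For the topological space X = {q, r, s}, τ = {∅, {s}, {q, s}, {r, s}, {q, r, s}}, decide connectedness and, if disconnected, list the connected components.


(X, τ) is connected.

Find clopen sets (U ∈ τ with X ∖ U ∈ τ):
  U = ∅, X ∖ U = {q, r, s} — both open, so U is clopen.
  U = {q, r, s}, X ∖ U = ∅ — both open, so U is clopen.
Only trivial clopens (∅ and X) exist, so (X, τ) is connected.
Compute connected components by grouping points that agree on all clopens:
  component: {q, r, s}


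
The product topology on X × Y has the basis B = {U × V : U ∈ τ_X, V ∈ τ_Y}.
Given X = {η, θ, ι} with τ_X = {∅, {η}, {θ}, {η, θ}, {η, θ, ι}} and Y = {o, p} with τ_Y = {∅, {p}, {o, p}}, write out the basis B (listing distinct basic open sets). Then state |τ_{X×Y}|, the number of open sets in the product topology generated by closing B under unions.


Basis B = {∅ × ∅, {η} × {p}, {θ} × {p}, {η} × {o, p}, {η, θ} × {p}, {θ} × {o, p}, {η, θ, ι} × {p}, {η, θ} × {o, p}, {η, θ, ι} × {o, p}}; |τ_{X×Y}| = 14.

Enumerate products U × V with U ∈ τ_X, V ∈ τ_Y (deduplicated):
  ∅ × ∅ = {} (∅)
  {η} × {p} = {(η,p)}
  {θ} × {p} = {(θ,p)}
  {η} × {o, p} = {(η,o), (η,p)}
  {η, θ} × {p} = {(η,p), (θ,p)}
  {θ} × {o, p} = {(θ,o), (θ,p)}
  {η, θ, ι} × {p} = {(η,p), (θ,p), (ι,p)}
  {η, θ} × {o, p} = {(η,o), (η,p), (θ,o), (θ,p)}
  {η, θ, ι} × {o, p} = {(η,o), (η,p), (θ,o), (θ,p), (ι,o), (ι,p)}
These 9 distinct sets form the basis B.
Close under arbitrary unions to get τ_{X×Y}; counting gives |τ_{X×Y}| = 14.


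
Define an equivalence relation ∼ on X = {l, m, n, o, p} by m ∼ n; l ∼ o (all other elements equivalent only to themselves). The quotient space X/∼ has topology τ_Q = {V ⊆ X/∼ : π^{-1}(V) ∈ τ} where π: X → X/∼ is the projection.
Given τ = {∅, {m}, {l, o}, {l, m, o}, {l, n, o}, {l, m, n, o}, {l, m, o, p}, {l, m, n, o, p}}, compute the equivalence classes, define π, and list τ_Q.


X/∼ = {[l=o], [m=n], [p]}; |τ_Q| = 4.

Equivalence classes: [l=o], [m=n], [p].
Quotient map π: X → X/∼ sends l ↦ [l=o], m ↦ [m=n], n ↦ [m=n], o ↦ [l=o], p ↦ [p].
For each subset V ⊆ X/∼, compute π^{-1}(V) ⊆ X and check whether π^{-1}(V) ∈ τ. V is open in τ_Q iff π^{-1}(V) ∈ τ.
  V = {}: π^{-1}(V) = ∅ ∈ τ ✓.
  V = {[l=o]}: π^{-1}(V) = {l, o} ∈ τ ✓.
  V = {[m=n]}: π^{-1}(V) = {m, n} ∉ τ ✗.
  V = {[l=o], [m=n]}: π^{-1}(V) = {l, m, n, o} ∈ τ ✓.
  V = {[p]}: π^{-1}(V) = {p} ∉ τ ✗.
  V = {[l=o], [p]}: π^{-1}(V) = {l, o, p} ∉ τ ✗.
  V = {[m=n], [p]}: π^{-1}(V) = {m, n, p} ∉ τ ✗.
  V = {[l=o], [m=n], [p]}: π^{-1}(V) = {l, m, n, o, p} ∈ τ ✓.
Open sets in the quotient: τ_Q = {{}, {[l=o]}, {[l=o], [m=n]}, {[l=o], [m=n], [p]}} (4 elements).


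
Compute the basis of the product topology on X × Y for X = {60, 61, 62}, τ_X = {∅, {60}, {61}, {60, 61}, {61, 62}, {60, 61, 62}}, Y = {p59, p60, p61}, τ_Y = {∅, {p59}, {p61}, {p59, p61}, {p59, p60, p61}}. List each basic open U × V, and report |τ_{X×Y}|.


Basis B = {∅ × ∅, {60} × {p59}, {60} × {p61}, {61} × {p59}, {61} × {p61}, {60} × {p59, p61}, {60, 61} × {p59}, {60, 61} × {p61}, {61} × {p59, p61}, {61, 62} × {p59}, {61, 62} × {p61}, {60} × {p59, p60, p61}, {60, 61, 62} × {p59}, {60, 61, 62} × {p61}, {61} × {p59, p60, p61}, {60, 61} × {p59, p61}, {61, 62} × {p59, p61}, {60, 61} × {p59, p60, p61}, {60, 61, 62} × {p59, p61}, {61, 62} × {p59, p60, p61}, {60, 61, 62} × {p59, p60, p61}}; |τ_{X×Y}| = 70.

Enumerate products U × V with U ∈ τ_X, V ∈ τ_Y (deduplicated):
  ∅ × ∅ = {} (∅)
  {60} × {p59} = {(60,p59)}
  {60} × {p61} = {(60,p61)}
  {61} × {p59} = {(61,p59)}
  {61} × {p61} = {(61,p61)}
  {60} × {p59, p61} = {(60,p59), (60,p61)}
  {60, 61} × {p59} = {(60,p59), (61,p59)}
  {60, 61} × {p61} = {(60,p61), (61,p61)}
  {61} × {p59, p61} = {(61,p59), (61,p61)}
  {61, 62} × {p59} = {(61,p59), (62,p59)}
  {61, 62} × {p61} = {(61,p61), (62,p61)}
  {60} × {p59, p60, p61} = {(60,p59), (60,p60), (60,p61)}
  {60, 61, 62} × {p59} = {(60,p59), (61,p59), (62,p59)}
  {60, 61, 62} × {p61} = {(60,p61), (61,p61), (62,p61)}
  {61} × {p59, p60, p61} = {(61,p59), (61,p60), (61,p61)}
  {60, 61} × {p59, p61} = {(60,p59), (60,p61), (61,p59), (61,p61)}
  {61, 62} × {p59, p61} = {(61,p59), (61,p61), (62,p59), (62,p61)}
  {60, 61} × {p59, p60, p61} = {(60,p59), (60,p60), (60,p61), (61,p59), (61,p60), (61,p61)}
  {60, 61, 62} × {p59, p61} = {(60,p59), (60,p61), (61,p59), (61,p61), (62,p59), (62,p61)}
  {61, 62} × {p59, p60, p61} = {(61,p59), (61,p60), (61,p61), (62,p59), (62,p60), (62,p61)}
  {60, 61, 62} × {p59, p60, p61} = {(60,p59), (60,p60), (60,p61), (61,p59), (61,p60), (61,p61), (62,p59), (62,p60), (62,p61)}
These 21 distinct sets form the basis B.
Close under arbitrary unions to get τ_{X×Y}; counting gives |τ_{X×Y}| = 70.


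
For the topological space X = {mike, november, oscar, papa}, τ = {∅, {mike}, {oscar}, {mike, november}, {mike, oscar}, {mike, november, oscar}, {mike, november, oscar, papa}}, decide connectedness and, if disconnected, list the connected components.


(X, τ) is connected.

Find clopen sets (U ∈ τ with X ∖ U ∈ τ):
  U = ∅, X ∖ U = {mike, november, oscar, papa} — both open, so U is clopen.
  U = {mike, november, oscar, papa}, X ∖ U = ∅ — both open, so U is clopen.
Only trivial clopens (∅ and X) exist, so (X, τ) is connected.
Compute connected components by grouping points that agree on all clopens:
  component: {mike, november, oscar, papa}


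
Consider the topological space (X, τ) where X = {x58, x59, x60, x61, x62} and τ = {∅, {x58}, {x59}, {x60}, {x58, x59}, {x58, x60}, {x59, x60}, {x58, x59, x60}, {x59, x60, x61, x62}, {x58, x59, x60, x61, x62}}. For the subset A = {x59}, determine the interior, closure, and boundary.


int(A) = {x59}, cl(A) = {x59, x61, x62}, ∂A = {x61, x62}.

Closed sets in (X, τ) are complements of opens:
  closed(X, τ) = {∅, {x58}, {x61, x62}, {x58, x61, x62}, {x59, x61, x62}, {x60, x61, x62}, {x58, x59, x61, x62}, {x58, x60, x61, x62}, {x59, x60, x61, x62}, {x58, x59, x60, x61, x62}}.
int(A) = ⋃ {U ∈ τ : U ⊆ A}. Opens contained in A: ∅, {x59}.
Taking the union of these: int(A) = {x59}.
cl(A) = ⋂ {C closed : A ⊆ C}. Closed sets containing A: {x59, x61, x62}, {x58, x59, x61, x62}, {x59, x60, x61, x62}, {x58, x59, x60, x61, x62}.
Intersecting these: cl(A) = {x59, x61, x62}.
∂A = cl(A) ∖ int(A) = {x59, x61, x62} ∖ {x59} = {x61, x62}.


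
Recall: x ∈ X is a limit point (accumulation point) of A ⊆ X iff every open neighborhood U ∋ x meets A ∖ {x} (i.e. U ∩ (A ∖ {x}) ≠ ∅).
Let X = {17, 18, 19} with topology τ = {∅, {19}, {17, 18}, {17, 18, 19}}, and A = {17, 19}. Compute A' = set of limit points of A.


A' = {18}

For each x ∈ X, list the open sets U ∈ τ with x ∈ U, then check whether U ∩ (A ∖ {x}) ≠ ∅ for every such U.
  x = 17: open {17, 18} ∋ x has {17, 18} ∩ (A ∖ {17}) = ∅, so x is NOT a limit point.
  x = 18: opens ∋ x are {17, 18}, {17, 18, 19}; each meets A ∖ {18}, so x IS a limit point.
  x = 19: open {19} ∋ x has {19} ∩ (A ∖ {19}) = ∅, so x is NOT a limit point.
Collecting: A' = {18}.


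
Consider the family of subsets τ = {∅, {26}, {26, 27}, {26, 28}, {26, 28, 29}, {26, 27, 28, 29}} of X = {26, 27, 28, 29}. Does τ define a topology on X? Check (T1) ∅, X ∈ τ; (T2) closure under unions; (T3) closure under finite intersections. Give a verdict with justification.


τ is NOT a topology on X.

Axiom (T1): ∅ ∈ τ? Yes; X ∈ τ? Yes.
Axiom (T2/T3): check pairwise unions and intersections of members of τ.
Counterexample for (T2): {26, 27} ∪ {26, 28} = {26, 27, 28} ∉ τ. Therefore τ is NOT a topology.


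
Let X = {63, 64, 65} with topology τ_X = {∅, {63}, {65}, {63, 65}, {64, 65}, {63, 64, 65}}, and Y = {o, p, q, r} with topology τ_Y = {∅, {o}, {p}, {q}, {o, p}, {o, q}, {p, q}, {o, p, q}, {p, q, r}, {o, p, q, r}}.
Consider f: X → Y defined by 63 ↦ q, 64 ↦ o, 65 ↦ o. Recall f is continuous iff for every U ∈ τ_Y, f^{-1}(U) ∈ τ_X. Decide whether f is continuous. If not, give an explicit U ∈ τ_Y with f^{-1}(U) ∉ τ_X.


f IS continuous.

Compute f^{-1}(U) for each U ∈ τ_Y:
  U = ∅: f^{-1}(U) = ∅ ∈ τ_X ✓.
  U = {o}: f^{-1}(U) = {64, 65} ∈ τ_X ✓.
  U = {p}: f^{-1}(U) = ∅ ∈ τ_X ✓.
  U = {q}: f^{-1}(U) = {63} ∈ τ_X ✓.
  U = {o, p}: f^{-1}(U) = {64, 65} ∈ τ_X ✓.
  U = {o, q}: f^{-1}(U) = {63, 64, 65} ∈ τ_X ✓.
  U = {p, q}: f^{-1}(U) = {63} ∈ τ_X ✓.
  U = {o, p, q}: f^{-1}(U) = {63, 64, 65} ∈ τ_X ✓.
  U = {p, q, r}: f^{-1}(U) = {63} ∈ τ_X ✓.
  U = {o, p, q, r}: f^{-1}(U) = {63, 64, 65} ∈ τ_X ✓.
Every preimage lies in τ_X, so f IS continuous.


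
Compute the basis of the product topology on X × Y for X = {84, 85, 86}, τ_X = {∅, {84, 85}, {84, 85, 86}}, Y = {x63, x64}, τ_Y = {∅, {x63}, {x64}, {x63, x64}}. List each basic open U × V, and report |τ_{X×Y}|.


Basis B = {∅ × ∅, {84, 85} × {x63}, {84, 85} × {x64}, {84, 85, 86} × {x63}, {84, 85, 86} × {x64}, {84, 85} × {x63, x64}, {84, 85, 86} × {x63, x64}}; |τ_{X×Y}| = 9.

Enumerate products U × V with U ∈ τ_X, V ∈ τ_Y (deduplicated):
  ∅ × ∅ = {} (∅)
  {84, 85} × {x63} = {(84,x63), (85,x63)}
  {84, 85} × {x64} = {(84,x64), (85,x64)}
  {84, 85, 86} × {x63} = {(84,x63), (85,x63), (86,x63)}
  {84, 85, 86} × {x64} = {(84,x64), (85,x64), (86,x64)}
  {84, 85} × {x63, x64} = {(84,x63), (84,x64), (85,x63), (85,x64)}
  {84, 85, 86} × {x63, x64} = {(84,x63), (84,x64), (85,x63), (85,x64), (86,x63), (86,x64)}
These 7 distinct sets form the basis B.
Close under arbitrary unions to get τ_{X×Y}; counting gives |τ_{X×Y}| = 9.


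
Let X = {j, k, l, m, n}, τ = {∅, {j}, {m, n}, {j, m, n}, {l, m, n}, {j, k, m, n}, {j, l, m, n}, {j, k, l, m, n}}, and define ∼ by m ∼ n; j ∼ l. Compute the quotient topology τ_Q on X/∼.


X/∼ = {[j=l], [k], [m=n]}; |τ_Q| = 4.

Equivalence classes: [j=l], [k], [m=n].
Quotient map π: X → X/∼ sends j ↦ [j=l], k ↦ [k], l ↦ [j=l], m ↦ [m=n], n ↦ [m=n].
For each subset V ⊆ X/∼, compute π^{-1}(V) ⊆ X and check whether π^{-1}(V) ∈ τ. V is open in τ_Q iff π^{-1}(V) ∈ τ.
  V = {}: π^{-1}(V) = ∅ ∈ τ ✓.
  V = {[j=l]}: π^{-1}(V) = {j, l} ∉ τ ✗.
  V = {[k]}: π^{-1}(V) = {k} ∉ τ ✗.
  V = {[j=l], [k]}: π^{-1}(V) = {j, k, l} ∉ τ ✗.
  V = {[m=n]}: π^{-1}(V) = {m, n} ∈ τ ✓.
  V = {[j=l], [m=n]}: π^{-1}(V) = {j, l, m, n} ∈ τ ✓.
  V = {[k], [m=n]}: π^{-1}(V) = {k, m, n} ∉ τ ✗.
  V = {[j=l], [k], [m=n]}: π^{-1}(V) = {j, k, l, m, n} ∈ τ ✓.
Open sets in the quotient: τ_Q = {{}, {[m=n]}, {[j=l], [m=n]}, {[j=l], [k], [m=n]}} (4 elements).


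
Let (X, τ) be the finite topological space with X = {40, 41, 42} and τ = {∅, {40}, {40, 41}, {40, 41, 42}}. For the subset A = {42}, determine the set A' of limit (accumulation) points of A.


A' = ∅

For each x ∈ X, list the open sets U ∈ τ with x ∈ U, then check whether U ∩ (A ∖ {x}) ≠ ∅ for every such U.
  x = 40: open {40} ∋ x has {40} ∩ (A ∖ {40}) = ∅, so x is NOT a limit point.
  x = 41: open {40, 41} ∋ x has {40, 41} ∩ (A ∖ {41}) = ∅, so x is NOT a limit point.
  x = 42: open {40, 41, 42} ∋ x has {40, 41, 42} ∩ (A ∖ {42}) = ∅, so x is NOT a limit point.
Collecting: A' = ∅.


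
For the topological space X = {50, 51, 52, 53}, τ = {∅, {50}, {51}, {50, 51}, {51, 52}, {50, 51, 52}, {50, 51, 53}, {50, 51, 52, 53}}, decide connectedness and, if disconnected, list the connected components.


(X, τ) is connected.

Find clopen sets (U ∈ τ with X ∖ U ∈ τ):
  U = ∅, X ∖ U = {50, 51, 52, 53} — both open, so U is clopen.
  U = {50, 51, 52, 53}, X ∖ U = ∅ — both open, so U is clopen.
Only trivial clopens (∅ and X) exist, so (X, τ) is connected.
Compute connected components by grouping points that agree on all clopens:
  component: {50, 51, 52, 53}


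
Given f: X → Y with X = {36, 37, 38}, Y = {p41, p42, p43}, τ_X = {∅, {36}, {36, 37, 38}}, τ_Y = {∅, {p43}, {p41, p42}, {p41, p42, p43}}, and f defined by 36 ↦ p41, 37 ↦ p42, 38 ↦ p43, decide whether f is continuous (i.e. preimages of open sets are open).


f is NOT continuous.

Compute f^{-1}(U) for each U ∈ τ_Y:
  U = ∅: f^{-1}(U) = ∅ ∈ τ_X ✓.
  U = {p43}: f^{-1}(U) = {38} ∉ τ_X ✗.
  U = {p41, p42}: f^{-1}(U) = {36, 37} ∉ τ_X ✗.
  U = {p41, p42, p43}: f^{-1}(U) = {36, 37, 38} ∈ τ_X ✓.
Found U = {p43} with f^{-1}(U) = {38} not in τ_X. Therefore f is NOT continuous.


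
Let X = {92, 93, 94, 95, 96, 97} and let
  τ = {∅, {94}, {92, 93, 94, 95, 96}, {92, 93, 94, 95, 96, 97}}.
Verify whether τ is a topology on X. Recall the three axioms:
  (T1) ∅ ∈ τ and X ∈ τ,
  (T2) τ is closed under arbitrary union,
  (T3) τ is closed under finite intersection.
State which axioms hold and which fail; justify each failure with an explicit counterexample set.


τ IS a topology on X.

Axiom (T1): ∅ ∈ τ? Yes; X ∈ τ? Yes.
Axiom (T2/T3): check pairwise unions and intersections of members of τ.
All pairwise intersections and unions checked — each lies in τ. Therefore τ satisfies (T1), (T2), (T3): it IS a topology on X.


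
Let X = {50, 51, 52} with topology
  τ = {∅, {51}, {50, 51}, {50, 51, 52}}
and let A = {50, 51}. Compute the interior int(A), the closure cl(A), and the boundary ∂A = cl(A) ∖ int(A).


int(A) = {50, 51}, cl(A) = {50, 51, 52}, ∂A = {52}.

Closed sets in (X, τ) are complements of opens:
  closed(X, τ) = {∅, {52}, {50, 52}, {50, 51, 52}}.
int(A) = ⋃ {U ∈ τ : U ⊆ A}. Opens contained in A: ∅, {51}, {50, 51}.
Taking the union of these: int(A) = {50, 51}.
cl(A) = ⋂ {C closed : A ⊆ C}. Closed sets containing A: {50, 51, 52}.
Intersecting these: cl(A) = {50, 51, 52}.
∂A = cl(A) ∖ int(A) = {50, 51, 52} ∖ {50, 51} = {52}.


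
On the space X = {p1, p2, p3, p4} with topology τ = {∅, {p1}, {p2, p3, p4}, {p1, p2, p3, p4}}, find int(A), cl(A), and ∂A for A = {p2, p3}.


int(A) = ∅, cl(A) = {p2, p3, p4}, ∂A = {p2, p3, p4}.

Closed sets in (X, τ) are complements of opens:
  closed(X, τ) = {∅, {p1}, {p2, p3, p4}, {p1, p2, p3, p4}}.
int(A) = ⋃ {U ∈ τ : U ⊆ A}. Opens contained in A: ∅.
Taking the union of these: int(A) = ∅.
cl(A) = ⋂ {C closed : A ⊆ C}. Closed sets containing A: {p2, p3, p4}, {p1, p2, p3, p4}.
Intersecting these: cl(A) = {p2, p3, p4}.
∂A = cl(A) ∖ int(A) = {p2, p3, p4} ∖ ∅ = {p2, p3, p4}.


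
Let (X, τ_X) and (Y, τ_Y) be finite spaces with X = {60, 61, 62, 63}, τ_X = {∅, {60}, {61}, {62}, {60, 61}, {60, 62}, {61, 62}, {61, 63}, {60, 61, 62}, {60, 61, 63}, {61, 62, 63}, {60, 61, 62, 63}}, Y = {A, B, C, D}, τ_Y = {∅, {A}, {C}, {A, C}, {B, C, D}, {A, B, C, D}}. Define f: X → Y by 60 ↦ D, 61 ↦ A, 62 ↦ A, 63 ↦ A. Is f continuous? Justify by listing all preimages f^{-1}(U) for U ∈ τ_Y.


f IS continuous.

Compute f^{-1}(U) for each U ∈ τ_Y:
  U = ∅: f^{-1}(U) = ∅ ∈ τ_X ✓.
  U = {A}: f^{-1}(U) = {61, 62, 63} ∈ τ_X ✓.
  U = {C}: f^{-1}(U) = ∅ ∈ τ_X ✓.
  U = {A, C}: f^{-1}(U) = {61, 62, 63} ∈ τ_X ✓.
  U = {B, C, D}: f^{-1}(U) = {60} ∈ τ_X ✓.
  U = {A, B, C, D}: f^{-1}(U) = {60, 61, 62, 63} ∈ τ_X ✓.
Every preimage lies in τ_X, so f IS continuous.


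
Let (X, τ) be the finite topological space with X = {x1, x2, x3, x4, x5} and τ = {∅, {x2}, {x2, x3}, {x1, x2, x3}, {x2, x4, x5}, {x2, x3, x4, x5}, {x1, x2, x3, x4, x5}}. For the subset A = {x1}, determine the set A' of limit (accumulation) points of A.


A' = ∅

For each x ∈ X, list the open sets U ∈ τ with x ∈ U, then check whether U ∩ (A ∖ {x}) ≠ ∅ for every such U.
  x = x1: open {x1, x2, x3} ∋ x has {x1, x2, x3} ∩ (A ∖ {x1}) = ∅, so x is NOT a limit point.
  x = x2: open {x2} ∋ x has {x2} ∩ (A ∖ {x2}) = ∅, so x is NOT a limit point.
  x = x3: open {x2, x3} ∋ x has {x2, x3} ∩ (A ∖ {x3}) = ∅, so x is NOT a limit point.
  x = x4: open {x2, x4, x5} ∋ x has {x2, x4, x5} ∩ (A ∖ {x4}) = ∅, so x is NOT a limit point.
  x = x5: open {x2, x4, x5} ∋ x has {x2, x4, x5} ∩ (A ∖ {x5}) = ∅, so x is NOT a limit point.
Collecting: A' = ∅.


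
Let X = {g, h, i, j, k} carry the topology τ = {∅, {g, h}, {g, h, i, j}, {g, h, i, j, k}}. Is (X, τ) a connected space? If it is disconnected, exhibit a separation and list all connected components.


(X, τ) is connected.

Find clopen sets (U ∈ τ with X ∖ U ∈ τ):
  U = ∅, X ∖ U = {g, h, i, j, k} — both open, so U is clopen.
  U = {g, h, i, j, k}, X ∖ U = ∅ — both open, so U is clopen.
Only trivial clopens (∅ and X) exist, so (X, τ) is connected.
Compute connected components by grouping points that agree on all clopens:
  component: {g, h, i, j, k}


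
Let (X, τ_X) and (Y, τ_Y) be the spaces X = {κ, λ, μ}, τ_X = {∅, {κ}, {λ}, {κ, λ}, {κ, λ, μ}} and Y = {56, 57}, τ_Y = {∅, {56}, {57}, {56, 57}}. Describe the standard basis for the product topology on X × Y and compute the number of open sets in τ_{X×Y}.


Basis B = {∅ × ∅, {κ} × {56}, {κ} × {57}, {λ} × {56}, {λ} × {57}, {κ} × {56, 57}, {κ, λ} × {56}, {κ, λ} × {57}, {λ} × {56, 57}, {κ, λ, μ} × {56}, {κ, λ, μ} × {57}, {κ, λ} × {56, 57}, {κ, λ, μ} × {56, 57}}; |τ_{X×Y}| = 25.

Enumerate products U × V with U ∈ τ_X, V ∈ τ_Y (deduplicated):
  ∅ × ∅ = {} (∅)
  {κ} × {56} = {(κ,56)}
  {κ} × {57} = {(κ,57)}
  {λ} × {56} = {(λ,56)}
  {λ} × {57} = {(λ,57)}
  {κ} × {56, 57} = {(κ,56), (κ,57)}
  {κ, λ} × {56} = {(κ,56), (λ,56)}
  {κ, λ} × {57} = {(κ,57), (λ,57)}
  {λ} × {56, 57} = {(λ,56), (λ,57)}
  {κ, λ, μ} × {56} = {(κ,56), (λ,56), (μ,56)}
  {κ, λ, μ} × {57} = {(κ,57), (λ,57), (μ,57)}
  {κ, λ} × {56, 57} = {(κ,56), (κ,57), (λ,56), (λ,57)}
  {κ, λ, μ} × {56, 57} = {(κ,56), (κ,57), (λ,56), (λ,57), (μ,56), (μ,57)}
These 13 distinct sets form the basis B.
Close under arbitrary unions to get τ_{X×Y}; counting gives |τ_{X×Y}| = 25.


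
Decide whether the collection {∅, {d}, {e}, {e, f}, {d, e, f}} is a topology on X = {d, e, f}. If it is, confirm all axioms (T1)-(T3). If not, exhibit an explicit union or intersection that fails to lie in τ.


τ is NOT a topology on X.

Axiom (T1): ∅ ∈ τ? Yes; X ∈ τ? Yes.
Axiom (T2/T3): check pairwise unions and intersections of members of τ.
Counterexample for (T2): {d} ∪ {e} = {d, e} ∉ τ. Therefore τ is NOT a topology.


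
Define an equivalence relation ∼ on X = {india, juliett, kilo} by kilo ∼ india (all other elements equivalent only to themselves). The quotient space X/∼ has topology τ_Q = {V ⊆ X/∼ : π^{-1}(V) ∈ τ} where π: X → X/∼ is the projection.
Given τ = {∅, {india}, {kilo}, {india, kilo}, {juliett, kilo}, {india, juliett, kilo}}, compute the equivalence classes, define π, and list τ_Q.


X/∼ = {[india=kilo], [juliett]}; |τ_Q| = 3.

Equivalence classes: [india=kilo], [juliett].
Quotient map π: X → X/∼ sends india ↦ [india=kilo], juliett ↦ [juliett], kilo ↦ [india=kilo].
For each subset V ⊆ X/∼, compute π^{-1}(V) ⊆ X and check whether π^{-1}(V) ∈ τ. V is open in τ_Q iff π^{-1}(V) ∈ τ.
  V = {}: π^{-1}(V) = ∅ ∈ τ ✓.
  V = {[india=kilo]}: π^{-1}(V) = {india, kilo} ∈ τ ✓.
  V = {[juliett]}: π^{-1}(V) = {juliett} ∉ τ ✗.
  V = {[india=kilo], [juliett]}: π^{-1}(V) = {india, juliett, kilo} ∈ τ ✓.
Open sets in the quotient: τ_Q = {{}, {[india=kilo]}, {[india=kilo], [juliett]}} (3 elements).


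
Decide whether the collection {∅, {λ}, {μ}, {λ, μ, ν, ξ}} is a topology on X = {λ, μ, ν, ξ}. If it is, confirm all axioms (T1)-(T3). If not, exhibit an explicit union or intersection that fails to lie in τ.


τ is NOT a topology on X.

Axiom (T1): ∅ ∈ τ? Yes; X ∈ τ? Yes.
Axiom (T2/T3): check pairwise unions and intersections of members of τ.
Counterexample for (T2): {λ} ∪ {μ} = {λ, μ} ∉ τ. Therefore τ is NOT a topology.


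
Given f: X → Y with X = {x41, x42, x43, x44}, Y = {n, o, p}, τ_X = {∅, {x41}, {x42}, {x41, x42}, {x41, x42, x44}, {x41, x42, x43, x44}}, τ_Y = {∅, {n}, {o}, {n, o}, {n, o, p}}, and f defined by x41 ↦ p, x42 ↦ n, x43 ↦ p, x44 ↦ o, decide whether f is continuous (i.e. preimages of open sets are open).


f is NOT continuous.

Compute f^{-1}(U) for each U ∈ τ_Y:
  U = ∅: f^{-1}(U) = ∅ ∈ τ_X ✓.
  U = {n}: f^{-1}(U) = {x42} ∈ τ_X ✓.
  U = {o}: f^{-1}(U) = {x44} ∉ τ_X ✗.
  U = {n, o}: f^{-1}(U) = {x42, x44} ∉ τ_X ✗.
  U = {n, o, p}: f^{-1}(U) = {x41, x42, x43, x44} ∈ τ_X ✓.
Found U = {o} with f^{-1}(U) = {x44} not in τ_X. Therefore f is NOT continuous.


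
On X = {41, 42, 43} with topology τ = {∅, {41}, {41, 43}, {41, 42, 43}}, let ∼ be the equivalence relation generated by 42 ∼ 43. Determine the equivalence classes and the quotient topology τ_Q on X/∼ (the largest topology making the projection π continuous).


X/∼ = {[41], [42=43]}; |τ_Q| = 3.

Equivalence classes: [41], [42=43].
Quotient map π: X → X/∼ sends 41 ↦ [41], 42 ↦ [42=43], 43 ↦ [42=43].
For each subset V ⊆ X/∼, compute π^{-1}(V) ⊆ X and check whether π^{-1}(V) ∈ τ. V is open in τ_Q iff π^{-1}(V) ∈ τ.
  V = {}: π^{-1}(V) = ∅ ∈ τ ✓.
  V = {[41]}: π^{-1}(V) = {41} ∈ τ ✓.
  V = {[42=43]}: π^{-1}(V) = {42, 43} ∉ τ ✗.
  V = {[41], [42=43]}: π^{-1}(V) = {41, 42, 43} ∈ τ ✓.
Open sets in the quotient: τ_Q = {{}, {[41]}, {[41], [42=43]}} (3 elements).


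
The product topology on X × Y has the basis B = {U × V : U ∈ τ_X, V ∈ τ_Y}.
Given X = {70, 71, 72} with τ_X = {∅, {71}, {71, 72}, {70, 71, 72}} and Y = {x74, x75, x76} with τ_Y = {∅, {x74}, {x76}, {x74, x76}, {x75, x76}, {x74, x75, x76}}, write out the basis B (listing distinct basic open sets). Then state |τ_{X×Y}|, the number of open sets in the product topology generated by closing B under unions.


Basis B = {∅ × ∅, {71} × {x74}, {71} × {x76}, {71} × {x74, x76}, {71, 72} × {x74}, {71} × {x75, x76}, {71, 72} × {x76}, {70, 71, 72} × {x74}, {70, 71, 72} × {x76}, {71} × {x74, x75, x76}, {71, 72} × {x74, x76}, {71, 72} × {x75, x76}, {70, 71, 72} × {x74, x76}, {70, 71, 72} × {x75, x76}, {71, 72} × {x74, x75, x76}, {70, 71, 72} × {x74, x75, x76}}; |τ_{X×Y}| = 40.

Enumerate products U × V with U ∈ τ_X, V ∈ τ_Y (deduplicated):
  ∅ × ∅ = {} (∅)
  {71} × {x74} = {(71,x74)}
  {71} × {x76} = {(71,x76)}
  {71} × {x74, x76} = {(71,x74), (71,x76)}
  {71, 72} × {x74} = {(71,x74), (72,x74)}
  {71} × {x75, x76} = {(71,x75), (71,x76)}
  {71, 72} × {x76} = {(71,x76), (72,x76)}
  {70, 71, 72} × {x74} = {(70,x74), (71,x74), (72,x74)}
  {70, 71, 72} × {x76} = {(70,x76), (71,x76), (72,x76)}
  {71} × {x74, x75, x76} = {(71,x74), (71,x75), (71,x76)}
  {71, 72} × {x74, x76} = {(71,x74), (71,x76), (72,x74), (72,x76)}
  {71, 72} × {x75, x76} = {(71,x75), (71,x76), (72,x75), (72,x76)}
  {70, 71, 72} × {x74, x76} = {(70,x74), (70,x76), (71,x74), (71,x76), (72,x74), (72,x76)}
  {70, 71, 72} × {x75, x76} = {(70,x75), (70,x76), (71,x75), (71,x76), (72,x75), (72,x76)}
  {71, 72} × {x74, x75, x76} = {(71,x74), (71,x75), (71,x76), (72,x74), (72,x75), (72,x76)}
  {70, 71, 72} × {x74, x75, x76} = {(70,x74), (70,x75), (70,x76), (71,x74), (71,x75), (71,x76), (72,x74), (72,x75), (72,x76)}
These 16 distinct sets form the basis B.
Close under arbitrary unions to get τ_{X×Y}; counting gives |τ_{X×Y}| = 40.


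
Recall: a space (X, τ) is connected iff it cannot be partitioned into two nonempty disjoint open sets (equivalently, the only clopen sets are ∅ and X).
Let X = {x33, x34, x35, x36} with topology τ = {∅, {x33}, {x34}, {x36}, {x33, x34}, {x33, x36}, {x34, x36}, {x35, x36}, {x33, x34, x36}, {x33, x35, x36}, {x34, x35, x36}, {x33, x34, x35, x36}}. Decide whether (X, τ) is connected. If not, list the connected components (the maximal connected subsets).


(X, τ) is disconnected; components = [{x33}, {x34}, {x35, x36}].

Find clopen sets (U ∈ τ with X ∖ U ∈ τ):
  U = ∅, X ∖ U = {x33, x34, x35, x36} — both open, so U is clopen.
  U = {x33}, X ∖ U = {x34, x35, x36} — both open, so U is clopen.
  U = {x34}, X ∖ U = {x33, x35, x36} — both open, so U is clopen.
  U = {x33, x34}, X ∖ U = {x35, x36} — both open, so U is clopen.
  U = {x35, x36}, X ∖ U = {x33, x34} — both open, so U is clopen.
  U = {x33, x35, x36}, X ∖ U = {x34} — both open, so U is clopen.
  U = {x34, x35, x36}, X ∖ U = {x33} — both open, so U is clopen.
  U = {x33, x34, x35, x36}, X ∖ U = ∅ — both open, so U is clopen.
Nontrivial clopen(s) exist: e.g. {x33, x34}. So (X, τ) is disconnected.
Compute connected components by grouping points that agree on all clopens:
  component: {x33}
  component: {x34}
  component: {x35, x36}


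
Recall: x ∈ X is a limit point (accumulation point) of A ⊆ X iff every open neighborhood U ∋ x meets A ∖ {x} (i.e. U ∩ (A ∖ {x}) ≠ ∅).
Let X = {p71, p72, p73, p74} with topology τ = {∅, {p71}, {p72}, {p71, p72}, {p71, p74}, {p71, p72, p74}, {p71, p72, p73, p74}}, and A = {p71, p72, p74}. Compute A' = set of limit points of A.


A' = {p73, p74}

For each x ∈ X, list the open sets U ∈ τ with x ∈ U, then check whether U ∩ (A ∖ {x}) ≠ ∅ for every such U.
  x = p71: open {p71} ∋ x has {p71} ∩ (A ∖ {p71}) = ∅, so x is NOT a limit point.
  x = p72: open {p72} ∋ x has {p72} ∩ (A ∖ {p72}) = ∅, so x is NOT a limit point.
  x = p73: opens ∋ x are {p71, p72, p73, p74}; each meets A ∖ {p73}, so x IS a limit point.
  x = p74: opens ∋ x are {p71, p74}, {p71, p72, p74}, {p71, p72, p73, p74}; each meets A ∖ {p74}, so x IS a limit point.
Collecting: A' = {p73, p74}.


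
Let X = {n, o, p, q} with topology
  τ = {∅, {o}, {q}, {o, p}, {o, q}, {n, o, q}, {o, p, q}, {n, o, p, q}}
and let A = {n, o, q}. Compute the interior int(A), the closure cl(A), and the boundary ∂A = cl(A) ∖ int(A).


int(A) = {n, o, q}, cl(A) = {n, o, p, q}, ∂A = {p}.

Closed sets in (X, τ) are complements of opens:
  closed(X, τ) = {∅, {n}, {p}, {n, p}, {n, q}, {n, o, p}, {n, p, q}, {n, o, p, q}}.
int(A) = ⋃ {U ∈ τ : U ⊆ A}. Opens contained in A: ∅, {o}, {q}, {o, q}, {n, o, q}.
Taking the union of these: int(A) = {n, o, q}.
cl(A) = ⋂ {C closed : A ⊆ C}. Closed sets containing A: {n, o, p, q}.
Intersecting these: cl(A) = {n, o, p, q}.
∂A = cl(A) ∖ int(A) = {n, o, p, q} ∖ {n, o, q} = {p}.


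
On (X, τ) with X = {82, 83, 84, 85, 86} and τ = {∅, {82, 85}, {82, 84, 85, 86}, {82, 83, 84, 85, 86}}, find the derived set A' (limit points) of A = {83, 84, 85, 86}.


A' = {82, 83, 84, 86}

For each x ∈ X, list the open sets U ∈ τ with x ∈ U, then check whether U ∩ (A ∖ {x}) ≠ ∅ for every such U.
  x = 82: opens ∋ x are {82, 85}, {82, 84, 85, 86}, {82, 83, 84, 85, 86}; each meets A ∖ {82}, so x IS a limit point.
  x = 83: opens ∋ x are {82, 83, 84, 85, 86}; each meets A ∖ {83}, so x IS a limit point.
  x = 84: opens ∋ x are {82, 84, 85, 86}, {82, 83, 84, 85, 86}; each meets A ∖ {84}, so x IS a limit point.
  x = 85: open {82, 85} ∋ x has {82, 85} ∩ (A ∖ {85}) = ∅, so x is NOT a limit point.
  x = 86: opens ∋ x are {82, 84, 85, 86}, {82, 83, 84, 85, 86}; each meets A ∖ {86}, so x IS a limit point.
Collecting: A' = {82, 83, 84, 86}.


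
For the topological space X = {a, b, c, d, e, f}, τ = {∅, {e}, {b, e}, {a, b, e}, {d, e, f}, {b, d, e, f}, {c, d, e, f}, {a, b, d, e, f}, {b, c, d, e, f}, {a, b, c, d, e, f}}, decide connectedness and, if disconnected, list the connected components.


(X, τ) is connected.

Find clopen sets (U ∈ τ with X ∖ U ∈ τ):
  U = ∅, X ∖ U = {a, b, c, d, e, f} — both open, so U is clopen.
  U = {a, b, c, d, e, f}, X ∖ U = ∅ — both open, so U is clopen.
Only trivial clopens (∅ and X) exist, so (X, τ) is connected.
Compute connected components by grouping points that agree on all clopens:
  component: {a, b, c, d, e, f}


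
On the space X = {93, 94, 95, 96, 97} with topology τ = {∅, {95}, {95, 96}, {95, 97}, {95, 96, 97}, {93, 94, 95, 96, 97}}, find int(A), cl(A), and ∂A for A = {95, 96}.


int(A) = {95, 96}, cl(A) = {93, 94, 95, 96, 97}, ∂A = {93, 94, 97}.

Closed sets in (X, τ) are complements of opens:
  closed(X, τ) = {∅, {93, 94}, {93, 94, 96}, {93, 94, 97}, {93, 94, 96, 97}, {93, 94, 95, 96, 97}}.
int(A) = ⋃ {U ∈ τ : U ⊆ A}. Opens contained in A: ∅, {95}, {95, 96}.
Taking the union of these: int(A) = {95, 96}.
cl(A) = ⋂ {C closed : A ⊆ C}. Closed sets containing A: {93, 94, 95, 96, 97}.
Intersecting these: cl(A) = {93, 94, 95, 96, 97}.
∂A = cl(A) ∖ int(A) = {93, 94, 95, 96, 97} ∖ {95, 96} = {93, 94, 97}.


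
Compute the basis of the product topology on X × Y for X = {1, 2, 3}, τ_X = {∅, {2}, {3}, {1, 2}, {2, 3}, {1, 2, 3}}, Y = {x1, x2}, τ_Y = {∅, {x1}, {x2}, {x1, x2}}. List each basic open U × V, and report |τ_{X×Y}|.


Basis B = {∅ × ∅, {2} × {x1}, {2} × {x2}, {3} × {x1}, {3} × {x2}, {1, 2} × {x1}, {1, 2} × {x2}, {2} × {x1, x2}, {2, 3} × {x1}, {2, 3} × {x2}, {3} × {x1, x2}, {1, 2, 3} × {x1}, {1, 2, 3} × {x2}, {1, 2} × {x1, x2}, {2, 3} × {x1, x2}, {1, 2, 3} × {x1, x2}}; |τ_{X×Y}| = 36.

Enumerate products U × V with U ∈ τ_X, V ∈ τ_Y (deduplicated):
  ∅ × ∅ = {} (∅)
  {2} × {x1} = {(2,x1)}
  {2} × {x2} = {(2,x2)}
  {3} × {x1} = {(3,x1)}
  {3} × {x2} = {(3,x2)}
  {1, 2} × {x1} = {(1,x1), (2,x1)}
  {1, 2} × {x2} = {(1,x2), (2,x2)}
  {2} × {x1, x2} = {(2,x1), (2,x2)}
  {2, 3} × {x1} = {(2,x1), (3,x1)}
  {2, 3} × {x2} = {(2,x2), (3,x2)}
  {3} × {x1, x2} = {(3,x1), (3,x2)}
  {1, 2, 3} × {x1} = {(1,x1), (2,x1), (3,x1)}
  {1, 2, 3} × {x2} = {(1,x2), (2,x2), (3,x2)}
  {1, 2} × {x1, x2} = {(1,x1), (1,x2), (2,x1), (2,x2)}
  {2, 3} × {x1, x2} = {(2,x1), (2,x2), (3,x1), (3,x2)}
  {1, 2, 3} × {x1, x2} = {(1,x1), (1,x2), (2,x1), (2,x2), (3,x1), (3,x2)}
These 16 distinct sets form the basis B.
Close under arbitrary unions to get τ_{X×Y}; counting gives |τ_{X×Y}| = 36.
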